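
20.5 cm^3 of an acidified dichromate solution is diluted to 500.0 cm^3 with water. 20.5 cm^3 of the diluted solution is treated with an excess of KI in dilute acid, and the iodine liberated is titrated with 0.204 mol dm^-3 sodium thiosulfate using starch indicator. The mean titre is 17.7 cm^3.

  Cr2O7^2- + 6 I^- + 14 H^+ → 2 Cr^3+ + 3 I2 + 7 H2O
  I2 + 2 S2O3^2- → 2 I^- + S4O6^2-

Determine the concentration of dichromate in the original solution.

0.716 mol/L

n(S2O3^2-) = 0.0177 × 0.204 = 3.61 × 10^-3 mol
n(I2) = n(S2O3^2-)/2 = 1.81 × 10^-3 mol
From the 1:3 ratio, n(Cr2O7^2-) in the aliquot = 1/3 × 1.81 × 10^-3 = 6.02 × 10^-4 mol
[Cr2O7^2-]_dilute = 6.02 × 10^-4 / 0.0205 = 0.0294 mol/L
[Cr2O7^2-]_original = 0.0294 × 500.0/20.5 = 0.716 mol/L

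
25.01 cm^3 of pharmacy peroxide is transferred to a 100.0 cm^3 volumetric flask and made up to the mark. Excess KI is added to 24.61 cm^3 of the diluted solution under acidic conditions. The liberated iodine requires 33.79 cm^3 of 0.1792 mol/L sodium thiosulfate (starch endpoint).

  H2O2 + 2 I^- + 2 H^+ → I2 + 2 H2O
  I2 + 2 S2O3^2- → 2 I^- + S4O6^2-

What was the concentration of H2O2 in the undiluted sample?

0.4919 mol/L

n(S2O3^2-) = 0.03379 × 0.1792 = 6.055 × 10^-3 mol
n(I2) = n(S2O3^2-)/2 = 3.028 × 10^-3 mol
n(H2O2) in the aliquot = 3.028 × 10^-3 mol (1:1 ratio)
[H2O2]_dilute = 3.028 × 10^-3 / 0.02461 = 0.1230 mol/L
[H2O2]_original = 0.1230 × 100.0/25.01 = 0.4919 mol/L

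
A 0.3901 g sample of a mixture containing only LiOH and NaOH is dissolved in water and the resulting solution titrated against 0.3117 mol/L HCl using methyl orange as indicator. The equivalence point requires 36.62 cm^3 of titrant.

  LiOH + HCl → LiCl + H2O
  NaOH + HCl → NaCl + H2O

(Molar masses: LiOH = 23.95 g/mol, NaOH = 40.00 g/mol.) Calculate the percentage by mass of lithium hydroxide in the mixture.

25.43 %

n(HCl) = 0.03662 × 0.3117 = 0.01141 mol
Let x = n(LiOH), y = n(NaOH).
Titrant: 1x + 1y = 0.01141;  mass: 23.95x + 40.00y = 0.3901
Solving, x = 4.142 × 10^-3 mol, y = 7.273 × 10^-3 mol
mass of LiOH = 4.142 × 10^-3 × 23.95 = 0.09920 g
% LiOH = 0.09920 / 0.3901 × 100 = 25.43 %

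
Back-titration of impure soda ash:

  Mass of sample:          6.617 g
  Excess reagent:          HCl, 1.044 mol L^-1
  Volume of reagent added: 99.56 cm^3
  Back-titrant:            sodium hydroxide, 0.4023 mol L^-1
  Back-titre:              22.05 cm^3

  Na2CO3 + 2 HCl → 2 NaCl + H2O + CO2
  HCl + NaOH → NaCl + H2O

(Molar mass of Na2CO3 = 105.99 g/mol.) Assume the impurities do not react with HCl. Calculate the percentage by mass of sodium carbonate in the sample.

n(HCl) added = 0.09956 × 1.044 = 0.1039 mol
n(NaOH) used in back-titration = 0.02205 × 0.4023 = 8.871 × 10^-3 mol
n(HCl) left over = 8.871 × 10^-3 mol (1:1 ratio)
n(HCl) consumed by analyte = 0.1039 − 8.871 × 10^-3 = 0.09507 mol
From the 1:2 ratio, n(Na2CO3) = 1/2 × 0.09507 = 0.04753 mol
mass of Na2CO3 = 0.04753 × 105.99 = 5.038 g
% Na2CO3 = 5.038 / 6.617 × 100 = 76.14 %

76.14 %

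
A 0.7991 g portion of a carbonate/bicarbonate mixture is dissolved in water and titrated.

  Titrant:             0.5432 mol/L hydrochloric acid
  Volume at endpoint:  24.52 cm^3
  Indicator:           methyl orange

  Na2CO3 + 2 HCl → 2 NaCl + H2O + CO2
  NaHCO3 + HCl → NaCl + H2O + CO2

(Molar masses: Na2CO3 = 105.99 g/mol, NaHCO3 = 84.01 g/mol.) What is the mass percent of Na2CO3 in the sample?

n(HCl) = 0.02452 × 0.5432 = 0.01332 mol
Let x = n(Na2CO3), y = n(NaHCO3).
Titrant: 2x + 1y = 0.01332;  mass: 105.99x + 84.01y = 0.7991
Solving, x = 5.156 × 10^-3 mol, y = 3.006 × 10^-3 mol
mass of Na2CO3 = 5.156 × 10^-3 × 105.99 = 0.5465 g
% Na2CO3 = 0.5465 / 0.7991 × 100 = 68.39 %

68.39 %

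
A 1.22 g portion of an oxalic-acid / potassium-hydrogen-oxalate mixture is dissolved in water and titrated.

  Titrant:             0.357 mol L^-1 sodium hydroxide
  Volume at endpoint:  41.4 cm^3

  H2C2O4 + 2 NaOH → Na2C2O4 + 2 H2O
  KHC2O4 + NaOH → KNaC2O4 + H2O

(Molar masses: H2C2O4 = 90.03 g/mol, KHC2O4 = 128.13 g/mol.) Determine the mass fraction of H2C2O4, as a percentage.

29.9 %

n(NaOH) = 0.0414 × 0.357 = 0.0148 mol
Let x = n(H2C2O4), y = n(KHC2O4).
Titrant: 2x + 1y = 0.0148;  mass: 90.03x + 128.13y = 1.22
Solving, x = 4.05 × 10^-3 mol, y = 6.67 × 10^-3 mol
mass of H2C2O4 = 4.05 × 10^-3 × 90.03 = 0.365 g
% H2C2O4 = 0.365 / 1.22 × 100 = 29.9 %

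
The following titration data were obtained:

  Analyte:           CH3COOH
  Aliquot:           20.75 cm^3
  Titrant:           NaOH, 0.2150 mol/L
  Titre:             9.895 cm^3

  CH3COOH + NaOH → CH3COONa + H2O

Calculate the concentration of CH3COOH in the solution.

0.1025 mol/L

n(NaOH) = 0.009895 L × 0.2150 mol/L = 2.127 × 10^-3 mol
n(CH3COOH) = 2.127 × 10^-3 mol (1:1 mole ratio)
[CH3COOH] = 2.127 × 10^-3 mol / 0.02075 L = 0.1025 mol/L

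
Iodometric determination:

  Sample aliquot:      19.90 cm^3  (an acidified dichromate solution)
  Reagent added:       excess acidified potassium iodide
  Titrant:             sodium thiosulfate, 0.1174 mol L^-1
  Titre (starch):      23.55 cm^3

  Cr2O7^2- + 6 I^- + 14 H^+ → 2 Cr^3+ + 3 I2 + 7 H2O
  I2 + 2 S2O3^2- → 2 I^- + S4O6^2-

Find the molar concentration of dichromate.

n(S2O3^2-) = 0.02355 × 0.1174 = 2.765 × 10^-3 mol
n(I2) = n(S2O3^2-)/2 = 1.382 × 10^-3 mol
From the 1:3 ratio, n(Cr2O7^2-) in the aliquot = 1/3 × 1.382 × 10^-3 = 4.608 × 10^-4 mol
[Cr2O7^2-] = 4.608 × 10^-4 / 0.01990 = 0.02316 mol/L

0.02316 mol/L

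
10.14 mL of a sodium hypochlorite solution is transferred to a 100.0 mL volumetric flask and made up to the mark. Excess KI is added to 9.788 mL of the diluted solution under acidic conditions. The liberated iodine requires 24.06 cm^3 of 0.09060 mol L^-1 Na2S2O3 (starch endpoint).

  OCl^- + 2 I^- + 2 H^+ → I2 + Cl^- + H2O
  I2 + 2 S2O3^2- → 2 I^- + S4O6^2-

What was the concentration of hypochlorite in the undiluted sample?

n(S2O3^2-) = 0.02406 × 0.09060 = 2.180 × 10^-3 mol
n(I2) = n(S2O3^2-)/2 = 1.090 × 10^-3 mol
n(OCl^-) in the aliquot = 1.090 × 10^-3 mol (1:1 ratio)
[OCl^-]_dilute = 1.090 × 10^-3 / 0.009788 = 0.1114 mol/L
[OCl^-]_original = 0.1114 × 100.0/10.14 = 1.098 mol/L

1.098 mol/L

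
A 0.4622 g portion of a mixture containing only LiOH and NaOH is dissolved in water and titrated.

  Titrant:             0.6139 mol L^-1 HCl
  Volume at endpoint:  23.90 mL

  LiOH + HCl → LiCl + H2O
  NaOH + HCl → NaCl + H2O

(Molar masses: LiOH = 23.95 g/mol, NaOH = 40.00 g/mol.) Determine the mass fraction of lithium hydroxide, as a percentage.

40.26 %

n(HCl) = 0.02390 × 0.6139 = 0.01467 mol
Let x = n(LiOH), y = n(NaOH).
Titrant: 1x + 1y = 0.01467;  mass: 23.95x + 40.00y = 0.4622
Solving, x = 7.769 × 10^-3 mol, y = 6.903 × 10^-3 mol
mass of LiOH = 7.769 × 10^-3 × 23.95 = 0.1861 g
% LiOH = 0.1861 / 0.4622 × 100 = 40.26 %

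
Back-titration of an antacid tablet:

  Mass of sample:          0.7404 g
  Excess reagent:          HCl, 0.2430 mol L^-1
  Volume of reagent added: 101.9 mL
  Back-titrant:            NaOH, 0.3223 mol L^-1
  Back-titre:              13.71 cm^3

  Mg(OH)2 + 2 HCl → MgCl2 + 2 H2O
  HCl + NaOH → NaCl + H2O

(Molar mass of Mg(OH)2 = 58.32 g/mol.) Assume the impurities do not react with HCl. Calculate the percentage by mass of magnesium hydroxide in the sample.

80.12 %

n(HCl) added = 0.1019 × 0.2430 = 0.02476 mol
n(NaOH) used in back-titration = 0.01371 × 0.3223 = 4.419 × 10^-3 mol
n(HCl) left over = 4.419 × 10^-3 mol (1:1 ratio)
n(HCl) consumed by analyte = 0.02476 − 4.419 × 10^-3 = 0.02034 mol
From the 1:2 ratio, n(Mg(OH)2) = 1/2 × 0.02034 = 0.01017 mol
mass of Mg(OH)2 = 0.01017 × 58.32 = 0.5932 g
% Mg(OH)2 = 0.5932 / 0.7404 × 100 = 80.12 %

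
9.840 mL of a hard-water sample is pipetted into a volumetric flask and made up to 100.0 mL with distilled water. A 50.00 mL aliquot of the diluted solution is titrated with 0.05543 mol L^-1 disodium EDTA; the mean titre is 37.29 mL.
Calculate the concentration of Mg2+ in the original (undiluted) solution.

Mg^2+ + EDTA^4- → [Mg(EDTA)]^2-
n(EDTA) = 0.03729 × 0.05543 = 2.067 × 10^-3 mol
n(Mg2+) in the aliquot = 2.067 × 10^-3 mol (1:1 ratio)
[Mg2+]_dilute = 2.067 × 10^-3 / 0.05000 = 0.04134 mol/L
Dilution factor = 100.0 / 9.840 = 10.16
[Mg2+]_stock = 0.04134 × 10.16 = 0.4201 mol/L

0.4201 mol/L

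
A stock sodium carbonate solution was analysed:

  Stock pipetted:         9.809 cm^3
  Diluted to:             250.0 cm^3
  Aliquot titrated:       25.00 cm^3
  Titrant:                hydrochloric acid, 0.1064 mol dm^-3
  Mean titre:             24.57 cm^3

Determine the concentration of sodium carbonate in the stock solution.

1.333 mol/L

Na2CO3 + 2 HCl → 2 NaCl + H2O + CO2
n(HCl) = 0.02457 × 0.1064 = 2.614 × 10^-3 mol
From the 1:2 ratio, n(Na2CO3) in the aliquot = 1/2 × 2.614 × 10^-3 = 1.307 × 10^-3 mol
[Na2CO3]_dilute = 1.307 × 10^-3 / 0.02500 = 0.05228 mol/L
Dilution factor = 250.0 / 9.809 = 25.49
[Na2CO3]_stock = 0.05228 × 25.49 = 1.333 mol/L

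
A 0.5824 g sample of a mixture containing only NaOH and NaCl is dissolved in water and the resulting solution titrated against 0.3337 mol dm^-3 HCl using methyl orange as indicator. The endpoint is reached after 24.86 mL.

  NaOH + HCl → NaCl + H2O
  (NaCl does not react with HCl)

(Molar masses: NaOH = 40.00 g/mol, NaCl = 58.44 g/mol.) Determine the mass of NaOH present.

0.3318 g

n(HCl) = 0.02486 × 0.3337 = 8.296 × 10^-3 mol
Let x = n(NaOH), y = n(NaCl).
Titrant: 1x = 8.296 × 10^-3;  mass: 40.00x + 58.44y = 0.5824
Solving, x = 8.296 × 10^-3 mol, y = 4.288 × 10^-3 mol
mass of NaOH = 8.296 × 10^-3 × 40.00 = 0.3318 g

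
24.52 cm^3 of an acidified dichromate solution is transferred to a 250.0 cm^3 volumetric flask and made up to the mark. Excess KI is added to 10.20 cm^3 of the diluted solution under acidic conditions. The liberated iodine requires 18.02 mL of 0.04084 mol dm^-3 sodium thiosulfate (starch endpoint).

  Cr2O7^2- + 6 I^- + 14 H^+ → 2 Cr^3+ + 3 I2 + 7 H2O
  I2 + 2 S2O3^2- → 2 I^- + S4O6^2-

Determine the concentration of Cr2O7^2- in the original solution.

n(S2O3^2-) = 0.01802 × 0.04084 = 7.359 × 10^-4 mol
n(I2) = n(S2O3^2-)/2 = 3.680 × 10^-4 mol
From the 1:3 ratio, n(Cr2O7^2-) in the aliquot = 1/3 × 3.680 × 10^-4 = 1.227 × 10^-4 mol
[Cr2O7^2-]_dilute = 1.227 × 10^-4 / 0.01020 = 0.01203 mol/L
[Cr2O7^2-]_original = 0.01203 × 250.0/24.52 = 0.1226 mol/L

0.1226 mol/L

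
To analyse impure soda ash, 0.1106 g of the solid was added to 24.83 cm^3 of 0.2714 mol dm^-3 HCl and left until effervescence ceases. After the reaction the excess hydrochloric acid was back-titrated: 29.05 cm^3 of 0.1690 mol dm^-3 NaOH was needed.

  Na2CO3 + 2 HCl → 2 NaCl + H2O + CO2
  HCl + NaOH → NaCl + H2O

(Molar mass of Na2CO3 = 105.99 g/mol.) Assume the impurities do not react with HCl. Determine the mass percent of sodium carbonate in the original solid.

87.66 %

n(HCl) added = 0.02483 × 0.2714 = 6.739 × 10^-3 mol
n(NaOH) used in back-titration = 0.02905 × 0.1690 = 4.909 × 10^-3 mol
n(HCl) left over = 4.909 × 10^-3 mol (1:1 ratio)
n(HCl) consumed by analyte = 6.739 × 10^-3 − 4.909 × 10^-3 = 1.829 × 10^-3 mol
From the 1:2 ratio, n(Na2CO3) = 1/2 × 1.829 × 10^-3 = 9.147 × 10^-4 mol
mass of Na2CO3 = 9.147 × 10^-4 × 105.99 = 0.09695 g
% Na2CO3 = 0.09695 / 0.1106 × 100 = 87.66 %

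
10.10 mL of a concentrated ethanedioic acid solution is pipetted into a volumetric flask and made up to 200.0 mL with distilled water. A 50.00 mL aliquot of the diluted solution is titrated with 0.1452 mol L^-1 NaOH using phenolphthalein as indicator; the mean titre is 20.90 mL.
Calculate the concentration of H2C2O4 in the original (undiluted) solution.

H2C2O4 + 2 NaOH → Na2C2O4 + 2 H2O
n(NaOH) = 0.02090 × 0.1452 = 3.035 × 10^-3 mol
From the 1:2 ratio, n(H2C2O4) in the aliquot = 1/2 × 3.035 × 10^-3 = 1.517 × 10^-3 mol
[H2C2O4]_dilute = 1.517 × 10^-3 / 0.05000 = 0.03035 mol/L
Dilution factor = 200.0 / 10.10 = 19.80
[H2C2O4]_stock = 0.03035 × 19.80 = 0.6009 mol/L

0.6009 mol/L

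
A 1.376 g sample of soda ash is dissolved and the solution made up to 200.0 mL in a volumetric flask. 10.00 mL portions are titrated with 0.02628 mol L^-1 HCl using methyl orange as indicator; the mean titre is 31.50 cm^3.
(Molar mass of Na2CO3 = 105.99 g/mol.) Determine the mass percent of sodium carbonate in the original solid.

Na2CO3 + 2 HCl → 2 NaCl + H2O + CO2
n(HCl) per titration = 0.03150 × 0.02628 = 8.278 × 10^-4 mol
From the 1:2 ratio, n(Na2CO3) in each aliquot = 1/2 × 8.278 × 10^-4 = 4.139 × 10^-4 mol
n(Na2CO3) in the whole flask = 4.139 × 10^-4 × 200.0/10.00 = 8.278 × 10^-3 mol
mass of Na2CO3 = 8.278 × 10^-3 × 105.99 = 0.8774 g
% Na2CO3 = 0.8774 / 1.376 × 100 = 63.77 %

63.77 %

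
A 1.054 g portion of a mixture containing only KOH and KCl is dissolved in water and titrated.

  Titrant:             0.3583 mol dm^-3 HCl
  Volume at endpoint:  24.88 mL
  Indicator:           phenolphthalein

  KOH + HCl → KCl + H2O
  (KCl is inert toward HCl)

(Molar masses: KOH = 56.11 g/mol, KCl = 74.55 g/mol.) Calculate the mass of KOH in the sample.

n(HCl) = 0.02488 × 0.3583 = 8.915 × 10^-3 mol
Let x = n(KOH), y = n(KCl).
Titrant: 1x = 8.915 × 10^-3;  mass: 56.11x + 74.55y = 1.054
Solving, x = 8.915 × 10^-3 mol, y = 7.429 × 10^-3 mol
mass of KOH = 8.915 × 10^-3 × 56.11 = 0.5002 g

0.5002 g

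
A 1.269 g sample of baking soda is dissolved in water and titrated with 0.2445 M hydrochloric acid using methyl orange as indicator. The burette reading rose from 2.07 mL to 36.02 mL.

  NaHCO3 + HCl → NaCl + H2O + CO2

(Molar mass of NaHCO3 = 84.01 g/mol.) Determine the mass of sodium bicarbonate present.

0.6973 g

n(HCl) = 0.03395 L × 0.2445 mol/L = 8.301 × 10^-3 mol
n(NaHCO3) = 8.301 × 10^-3 mol (1:1 ratio)
mass of NaHCO3 = 8.301 × 10^-3 × 84.01 g/mol = 0.6973 g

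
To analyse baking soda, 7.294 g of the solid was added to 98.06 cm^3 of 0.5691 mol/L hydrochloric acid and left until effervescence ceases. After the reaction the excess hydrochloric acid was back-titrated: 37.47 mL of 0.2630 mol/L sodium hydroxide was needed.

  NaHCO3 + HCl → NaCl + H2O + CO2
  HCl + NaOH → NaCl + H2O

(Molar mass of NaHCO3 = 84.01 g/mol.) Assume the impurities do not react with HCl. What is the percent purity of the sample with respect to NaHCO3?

52.93 %

n(HCl) added = 0.09806 × 0.5691 = 0.05581 mol
n(NaOH) used in back-titration = 0.03747 × 0.2630 = 9.855 × 10^-3 mol
n(HCl) left over = 9.855 × 10^-3 mol (1:1 ratio)
n(HCl) consumed by analyte = 0.05581 − 9.855 × 10^-3 = 0.04595 mol
n(NaHCO3) = 0.04595 mol (1:1 ratio)
mass of NaHCO3 = 0.04595 × 84.01 = 3.860 g
% NaHCO3 = 3.860 / 7.294 × 100 = 52.93 %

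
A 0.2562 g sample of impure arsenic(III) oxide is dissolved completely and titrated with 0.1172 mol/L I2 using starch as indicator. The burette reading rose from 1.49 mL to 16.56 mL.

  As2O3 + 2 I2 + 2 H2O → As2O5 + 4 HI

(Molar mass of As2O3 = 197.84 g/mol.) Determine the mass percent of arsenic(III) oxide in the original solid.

68.19 %

n(I2) = 0.01507 L × 0.1172 mol/L = 1.766 × 10^-3 mol
From the 1:2 ratio, n(As2O3) = 1/2 × 1.766 × 10^-3 = 8.831 × 10^-4 mol
mass of As2O3 = 8.831 × 10^-4 × 197.84 g/mol = 0.1747 g
% As2O3 = 0.1747 / 0.2562 × 100 = 68.19 %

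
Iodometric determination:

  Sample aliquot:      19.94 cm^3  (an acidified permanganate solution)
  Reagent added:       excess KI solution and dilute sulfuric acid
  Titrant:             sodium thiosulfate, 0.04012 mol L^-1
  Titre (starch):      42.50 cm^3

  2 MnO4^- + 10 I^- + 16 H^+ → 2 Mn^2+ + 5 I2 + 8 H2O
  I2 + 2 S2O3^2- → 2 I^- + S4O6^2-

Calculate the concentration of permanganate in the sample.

n(S2O3^2-) = 0.04250 × 0.04012 = 1.705 × 10^-3 mol
n(I2) = n(S2O3^2-)/2 = 8.525 × 10^-4 mol
From the 2:5 ratio, n(MnO4^-) in the aliquot = 2/5 × 8.525 × 10^-4 = 3.410 × 10^-4 mol
[MnO4^-] = 3.410 × 10^-4 / 0.01994 = 0.01710 mol/L

0.01710 mol/L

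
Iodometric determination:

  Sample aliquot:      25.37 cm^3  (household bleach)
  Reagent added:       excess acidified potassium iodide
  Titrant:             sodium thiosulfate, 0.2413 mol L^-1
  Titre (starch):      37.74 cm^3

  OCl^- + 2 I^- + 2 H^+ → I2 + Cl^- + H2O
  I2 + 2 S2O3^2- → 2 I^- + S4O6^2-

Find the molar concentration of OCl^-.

0.1795 mol/L

n(S2O3^2-) = 0.03774 × 0.2413 = 9.107 × 10^-3 mol
n(I2) = n(S2O3^2-)/2 = 4.553 × 10^-3 mol
n(OCl^-) in the aliquot = 4.553 × 10^-3 mol (1:1 ratio)
[OCl^-] = 4.553 × 10^-3 / 0.02537 = 0.1795 mol/L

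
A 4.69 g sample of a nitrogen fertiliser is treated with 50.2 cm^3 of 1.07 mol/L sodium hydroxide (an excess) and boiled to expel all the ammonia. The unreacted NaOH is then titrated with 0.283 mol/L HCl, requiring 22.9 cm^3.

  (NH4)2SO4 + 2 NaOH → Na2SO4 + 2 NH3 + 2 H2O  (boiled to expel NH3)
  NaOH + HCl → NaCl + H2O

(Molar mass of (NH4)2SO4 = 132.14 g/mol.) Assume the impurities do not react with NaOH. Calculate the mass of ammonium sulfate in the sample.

n(NaOH) added = 0.0502 × 1.07 = 0.0537 mol
n(HCl) used in back-titration = 0.0229 × 0.283 = 6.48 × 10^-3 mol
n(NaOH) left over = 6.48 × 10^-3 mol (1:1 ratio)
n(NaOH) consumed by analyte = 0.0537 − 6.48 × 10^-3 = 0.0472 mol
From the 1:2 ratio, n((NH4)2SO4) = 1/2 × 0.0472 = 0.0236 mol
mass of (NH4)2SO4 = 0.0236 × 132.14 = 3.12 g

3.12 g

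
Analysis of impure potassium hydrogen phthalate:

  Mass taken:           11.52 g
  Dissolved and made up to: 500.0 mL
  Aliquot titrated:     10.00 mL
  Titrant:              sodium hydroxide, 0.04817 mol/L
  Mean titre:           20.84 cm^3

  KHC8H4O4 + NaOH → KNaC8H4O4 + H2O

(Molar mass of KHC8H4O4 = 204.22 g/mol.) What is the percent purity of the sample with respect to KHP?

n(NaOH) per titration = 0.02084 × 0.04817 = 1.004 × 10^-3 mol
n(KHC8H4O4) in each aliquot = 1.004 × 10^-3 mol (1:1 ratio)
n(KHC8H4O4) in the whole flask = 1.004 × 10^-3 × 500.0/10.00 = 0.05019 mol
mass of KHC8H4O4 = 0.05019 × 204.22 = 10.25 g
% KHC8H4O4 = 10.25 / 11.52 × 100 = 88.98 %

88.98 %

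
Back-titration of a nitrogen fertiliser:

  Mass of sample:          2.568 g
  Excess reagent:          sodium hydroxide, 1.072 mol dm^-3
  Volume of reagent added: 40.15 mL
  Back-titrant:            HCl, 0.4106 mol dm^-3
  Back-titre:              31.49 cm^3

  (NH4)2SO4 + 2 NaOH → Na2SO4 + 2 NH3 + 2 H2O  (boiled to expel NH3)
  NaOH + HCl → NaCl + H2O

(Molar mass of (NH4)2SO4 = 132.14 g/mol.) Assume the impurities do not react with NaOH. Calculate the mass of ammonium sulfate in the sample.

1.989 g

n(NaOH) added = 0.04015 × 1.072 = 0.04304 mol
n(HCl) used in back-titration = 0.03149 × 0.4106 = 0.01293 mol
n(NaOH) left over = 0.01293 mol (1:1 ratio)
n(NaOH) consumed by analyte = 0.04304 − 0.01293 = 0.03011 mol
From the 1:2 ratio, n((NH4)2SO4) = 1/2 × 0.03011 = 0.01506 mol
mass of (NH4)2SO4 = 0.01506 × 132.14 = 1.989 g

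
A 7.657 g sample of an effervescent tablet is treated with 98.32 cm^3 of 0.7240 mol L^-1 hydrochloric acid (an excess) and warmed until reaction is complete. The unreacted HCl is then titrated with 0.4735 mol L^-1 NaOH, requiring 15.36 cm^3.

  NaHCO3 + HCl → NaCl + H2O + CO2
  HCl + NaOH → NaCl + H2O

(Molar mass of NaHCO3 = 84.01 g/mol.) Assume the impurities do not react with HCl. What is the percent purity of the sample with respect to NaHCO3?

n(HCl) added = 0.09832 × 0.7240 = 0.07118 mol
n(NaOH) used in back-titration = 0.01536 × 0.4735 = 7.273 × 10^-3 mol
n(HCl) left over = 7.273 × 10^-3 mol (1:1 ratio)
n(HCl) consumed by analyte = 0.07118 − 7.273 × 10^-3 = 0.06391 mol
n(NaHCO3) = 0.06391 mol (1:1 ratio)
mass of NaHCO3 = 0.06391 × 84.01 = 5.369 g
% NaHCO3 = 5.369 / 7.657 × 100 = 70.12 %

70.12 %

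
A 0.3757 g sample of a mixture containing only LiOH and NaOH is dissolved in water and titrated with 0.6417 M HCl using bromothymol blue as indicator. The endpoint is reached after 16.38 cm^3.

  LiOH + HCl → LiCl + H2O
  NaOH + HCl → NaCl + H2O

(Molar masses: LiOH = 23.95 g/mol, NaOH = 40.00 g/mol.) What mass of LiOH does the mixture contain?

0.06676 g

n(HCl) = 0.01638 × 0.6417 = 0.01051 mol
Let x = n(LiOH), y = n(NaOH).
Titrant: 1x + 1y = 0.01051;  mass: 23.95x + 40.00y = 0.3757
Solving, x = 2.788 × 10^-3 mol, y = 7.723 × 10^-3 mol
mass of LiOH = 2.788 × 10^-3 × 23.95 = 0.06676 g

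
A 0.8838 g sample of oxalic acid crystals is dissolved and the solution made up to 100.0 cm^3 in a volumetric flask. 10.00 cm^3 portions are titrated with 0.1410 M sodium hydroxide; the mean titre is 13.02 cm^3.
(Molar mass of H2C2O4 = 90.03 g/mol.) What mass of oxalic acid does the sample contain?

0.8264 g

H2C2O4 + 2 NaOH → Na2C2O4 + 2 H2O
n(NaOH) per titration = 0.01302 × 0.1410 = 1.836 × 10^-3 mol
From the 1:2 ratio, n(H2C2O4) in each aliquot = 1/2 × 1.836 × 10^-3 = 9.179 × 10^-4 mol
n(H2C2O4) in the whole flask = 9.179 × 10^-4 × 100.0/10.00 = 9.179 × 10^-3 mol
mass of H2C2O4 = 9.179 × 10^-3 × 90.03 = 0.8264 g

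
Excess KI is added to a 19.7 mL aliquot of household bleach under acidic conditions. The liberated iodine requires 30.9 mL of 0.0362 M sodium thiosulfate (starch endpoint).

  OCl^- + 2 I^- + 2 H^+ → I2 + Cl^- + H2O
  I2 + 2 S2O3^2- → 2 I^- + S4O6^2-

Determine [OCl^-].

0.0284 M

n(S2O3^2-) = 0.0309 × 0.0362 = 1.12 × 10^-3 mol
n(I2) = n(S2O3^2-)/2 = 5.59 × 10^-4 mol
n(OCl^-) in the aliquot = 5.59 × 10^-4 mol (1:1 ratio)
[OCl^-] = 5.59 × 10^-4 / 0.0197 = 0.0284 mol/L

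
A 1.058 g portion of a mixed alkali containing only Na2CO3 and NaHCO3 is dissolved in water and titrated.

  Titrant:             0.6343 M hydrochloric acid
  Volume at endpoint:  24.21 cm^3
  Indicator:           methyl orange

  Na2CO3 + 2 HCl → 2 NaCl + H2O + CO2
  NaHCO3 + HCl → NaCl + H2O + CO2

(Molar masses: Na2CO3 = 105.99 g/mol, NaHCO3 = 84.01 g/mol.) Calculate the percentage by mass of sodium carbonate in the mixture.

37.48 %

n(HCl) = 0.02421 × 0.6343 = 0.01536 mol
Let x = n(Na2CO3), y = n(NaHCO3).
Titrant: 2x + 1y = 0.01536;  mass: 105.99x + 84.01y = 1.058
Solving, x = 3.742 × 10^-3 mol, y = 7.873 × 10^-3 mol
mass of Na2CO3 = 3.742 × 10^-3 × 105.99 = 0.3966 g
% Na2CO3 = 0.3966 / 1.058 × 100 = 37.48 %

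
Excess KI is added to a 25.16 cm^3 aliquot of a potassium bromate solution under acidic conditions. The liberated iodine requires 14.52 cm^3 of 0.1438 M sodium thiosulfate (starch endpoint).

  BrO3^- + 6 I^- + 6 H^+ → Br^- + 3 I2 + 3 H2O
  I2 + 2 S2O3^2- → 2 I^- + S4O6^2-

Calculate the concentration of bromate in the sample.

0.01383 M

n(S2O3^2-) = 0.01452 × 0.1438 = 2.088 × 10^-3 mol
n(I2) = n(S2O3^2-)/2 = 1.044 × 10^-3 mol
From the 1:3 ratio, n(BrO3^-) in the aliquot = 1/3 × 1.044 × 10^-3 = 3.480 × 10^-4 mol
[BrO3^-] = 3.480 × 10^-4 / 0.02516 = 0.01383 mol/L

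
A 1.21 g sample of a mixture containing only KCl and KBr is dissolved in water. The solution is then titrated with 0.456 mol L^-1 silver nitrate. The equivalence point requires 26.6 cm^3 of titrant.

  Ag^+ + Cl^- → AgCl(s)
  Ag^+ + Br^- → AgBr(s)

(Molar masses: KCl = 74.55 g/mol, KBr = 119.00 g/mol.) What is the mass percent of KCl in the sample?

32.4 %

n(AgNO3) = 0.0266 × 0.456 = 0.0121 mol
Let x = n(KCl), y = n(KBr).
Titrant: 1x + 1y = 0.0121;  mass: 74.55x + 119.00y = 1.21
Solving, x = 5.25 × 10^-3 mol, y = 6.88 × 10^-3 mol
mass of KCl = 5.25 × 10^-3 × 74.55 = 0.391 g
% KCl = 0.391 / 1.21 × 100 = 32.4 %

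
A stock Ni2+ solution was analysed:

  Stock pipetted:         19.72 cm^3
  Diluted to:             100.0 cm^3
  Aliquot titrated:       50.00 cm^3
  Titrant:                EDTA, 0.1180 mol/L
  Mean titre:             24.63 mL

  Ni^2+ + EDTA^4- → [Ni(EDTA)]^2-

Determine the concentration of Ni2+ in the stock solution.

n(EDTA) = 0.02463 × 0.1180 = 2.906 × 10^-3 mol
n(Ni2+) in the aliquot = 2.906 × 10^-3 mol (1:1 ratio)
[Ni2+]_dilute = 2.906 × 10^-3 / 0.05000 = 0.05813 mol/L
Dilution factor = 100.0 / 19.72 = 5.071
[Ni2+]_stock = 0.05813 × 5.071 = 0.2948 mol/L

0.2948 mol/L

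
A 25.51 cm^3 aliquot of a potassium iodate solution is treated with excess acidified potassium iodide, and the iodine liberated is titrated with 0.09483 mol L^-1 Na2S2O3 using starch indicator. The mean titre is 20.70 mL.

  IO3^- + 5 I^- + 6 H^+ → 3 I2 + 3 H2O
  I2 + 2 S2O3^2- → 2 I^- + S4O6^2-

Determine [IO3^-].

0.01282 mol/L

n(S2O3^2-) = 0.02070 × 0.09483 = 1.963 × 10^-3 mol
n(I2) = n(S2O3^2-)/2 = 9.815 × 10^-4 mol
From the 1:3 ratio, n(IO3^-) in the aliquot = 1/3 × 9.815 × 10^-4 = 3.272 × 10^-4 mol
[IO3^-] = 3.272 × 10^-4 / 0.02551 = 0.01282 mol/L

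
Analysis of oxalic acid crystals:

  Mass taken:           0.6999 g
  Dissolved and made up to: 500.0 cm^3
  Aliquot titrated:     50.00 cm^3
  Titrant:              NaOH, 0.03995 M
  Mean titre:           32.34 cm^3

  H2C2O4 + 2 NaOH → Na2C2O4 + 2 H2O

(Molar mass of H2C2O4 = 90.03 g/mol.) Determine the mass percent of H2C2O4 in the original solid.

n(NaOH) per titration = 0.03234 × 0.03995 = 1.292 × 10^-3 mol
From the 1:2 ratio, n(H2C2O4) in each aliquot = 1/2 × 1.292 × 10^-3 = 6.460 × 10^-4 mol
n(H2C2O4) in the whole flask = 6.460 × 10^-4 × 500.0/50.00 = 6.460 × 10^-3 mol
mass of H2C2O4 = 6.460 × 10^-3 × 90.03 = 0.5816 g
% H2C2O4 = 0.5816 / 0.6999 × 100 = 83.10 %

83.10 %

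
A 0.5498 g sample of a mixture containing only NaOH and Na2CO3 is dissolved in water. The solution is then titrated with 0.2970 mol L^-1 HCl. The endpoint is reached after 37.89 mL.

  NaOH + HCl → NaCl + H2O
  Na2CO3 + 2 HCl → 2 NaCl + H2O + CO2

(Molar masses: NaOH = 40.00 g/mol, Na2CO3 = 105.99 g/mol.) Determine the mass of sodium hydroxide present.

n(HCl) = 0.03789 × 0.2970 = 0.01125 mol
Let x = n(NaOH), y = n(Na2CO3).
Titrant: 1x + 2y = 0.01125;  mass: 40.00x + 105.99y = 0.5498
Solving, x = 3.584 × 10^-3 mol, y = 3.835 × 10^-3 mol
mass of NaOH = 3.584 × 10^-3 × 40.00 = 0.1433 g

0.1433 g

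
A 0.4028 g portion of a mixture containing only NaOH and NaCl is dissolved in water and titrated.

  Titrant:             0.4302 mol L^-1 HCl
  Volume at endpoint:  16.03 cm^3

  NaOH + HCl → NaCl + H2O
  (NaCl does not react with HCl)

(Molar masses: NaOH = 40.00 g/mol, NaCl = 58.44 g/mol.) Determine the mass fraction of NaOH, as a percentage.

n(HCl) = 0.01603 × 0.4302 = 6.896 × 10^-3 mol
Let x = n(NaOH), y = n(NaCl).
Titrant: 1x = 6.896 × 10^-3;  mass: 40.00x + 58.44y = 0.4028
Solving, x = 6.896 × 10^-3 mol, y = 2.172 × 10^-3 mol
mass of NaOH = 6.896 × 10^-3 × 40.00 = 0.2758 g
% NaOH = 0.2758 / 0.4028 × 100 = 68.48 %

68.48 %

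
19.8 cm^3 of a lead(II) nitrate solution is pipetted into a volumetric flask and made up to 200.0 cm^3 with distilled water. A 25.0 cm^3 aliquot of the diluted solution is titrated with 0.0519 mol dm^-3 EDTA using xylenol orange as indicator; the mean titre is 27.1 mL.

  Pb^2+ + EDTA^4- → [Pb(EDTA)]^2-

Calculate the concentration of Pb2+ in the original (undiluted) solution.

0.568 mol/L

n(EDTA) = 0.0271 × 0.0519 = 1.41 × 10^-3 mol
n(Pb2+) in the aliquot = 1.41 × 10^-3 mol (1:1 ratio)
[Pb2+]_dilute = 1.41 × 10^-3 / 0.0250 = 0.0563 mol/L
Dilution factor = 200.0 / 19.8 = 10.10
[Pb2+]_stock = 0.0563 × 10.10 = 0.568 mol/L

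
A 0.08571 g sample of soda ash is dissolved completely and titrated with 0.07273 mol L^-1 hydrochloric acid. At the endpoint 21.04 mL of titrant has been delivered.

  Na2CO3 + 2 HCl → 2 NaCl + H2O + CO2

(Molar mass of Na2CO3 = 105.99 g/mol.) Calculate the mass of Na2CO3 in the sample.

n(HCl) = 0.02104 L × 0.07273 mol/L = 1.530 × 10^-3 mol
From the 1:2 ratio, n(Na2CO3) = 1/2 × 1.530 × 10^-3 = 7.651 × 10^-4 mol
mass of Na2CO3 = 7.651 × 10^-4 × 105.99 g/mol = 0.08110 g

0.08110 g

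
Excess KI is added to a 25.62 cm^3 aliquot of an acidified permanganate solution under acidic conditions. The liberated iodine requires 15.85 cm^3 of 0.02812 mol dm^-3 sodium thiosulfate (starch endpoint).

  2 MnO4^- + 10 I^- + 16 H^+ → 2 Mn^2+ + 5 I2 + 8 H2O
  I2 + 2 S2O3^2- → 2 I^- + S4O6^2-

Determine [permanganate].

0.003479 mol/L

n(S2O3^2-) = 0.01585 × 0.02812 = 4.457 × 10^-4 mol
n(I2) = n(S2O3^2-)/2 = 2.229 × 10^-4 mol
From the 2:5 ratio, n(MnO4^-) in the aliquot = 2/5 × 2.229 × 10^-4 = 8.914 × 10^-5 mol
[MnO4^-] = 8.914 × 10^-5 / 0.02562 = 0.003479 mol/L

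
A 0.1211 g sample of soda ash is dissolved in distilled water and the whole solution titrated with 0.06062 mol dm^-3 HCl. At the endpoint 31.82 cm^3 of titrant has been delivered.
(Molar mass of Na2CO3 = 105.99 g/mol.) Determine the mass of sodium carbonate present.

Na2CO3 + 2 HCl → 2 NaCl + H2O + CO2
n(HCl) = 0.03182 L × 0.06062 mol/L = 1.929 × 10^-3 mol
From the 1:2 ratio, n(Na2CO3) = 1/2 × 1.929 × 10^-3 = 9.645 × 10^-4 mol
mass of Na2CO3 = 9.645 × 10^-4 × 105.99 g/mol = 0.1022 g

0.1022 g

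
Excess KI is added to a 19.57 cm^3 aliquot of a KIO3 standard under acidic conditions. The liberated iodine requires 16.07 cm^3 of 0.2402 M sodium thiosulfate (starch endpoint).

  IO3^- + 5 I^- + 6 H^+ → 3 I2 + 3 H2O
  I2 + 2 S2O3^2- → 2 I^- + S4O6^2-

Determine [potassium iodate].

0.03287 M

n(S2O3^2-) = 0.01607 × 0.2402 = 3.860 × 10^-3 mol
n(I2) = n(S2O3^2-)/2 = 1.930 × 10^-3 mol
From the 1:3 ratio, n(IO3^-) in the aliquot = 1/3 × 1.930 × 10^-3 = 6.433 × 10^-4 mol
[IO3^-] = 6.433 × 10^-4 / 0.01957 = 0.03287 mol/L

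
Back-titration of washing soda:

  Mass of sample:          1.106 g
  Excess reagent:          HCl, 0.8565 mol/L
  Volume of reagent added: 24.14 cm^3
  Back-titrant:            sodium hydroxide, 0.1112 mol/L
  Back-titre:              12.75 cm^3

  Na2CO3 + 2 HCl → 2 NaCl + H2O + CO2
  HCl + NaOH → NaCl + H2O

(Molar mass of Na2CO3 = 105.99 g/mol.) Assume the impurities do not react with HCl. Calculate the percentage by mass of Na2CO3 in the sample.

n(HCl) added = 0.02414 × 0.8565 = 0.02068 mol
n(NaOH) used in back-titration = 0.01275 × 0.1112 = 1.418 × 10^-3 mol
n(HCl) left over = 1.418 × 10^-3 mol (1:1 ratio)
n(HCl) consumed by analyte = 0.02068 − 1.418 × 10^-3 = 0.01926 mol
From the 1:2 ratio, n(Na2CO3) = 1/2 × 0.01926 = 9.629 × 10^-3 mol
mass of Na2CO3 = 9.629 × 10^-3 × 105.99 = 1.021 g
% Na2CO3 = 1.021 / 1.106 × 100 = 92.28 %

92.28 %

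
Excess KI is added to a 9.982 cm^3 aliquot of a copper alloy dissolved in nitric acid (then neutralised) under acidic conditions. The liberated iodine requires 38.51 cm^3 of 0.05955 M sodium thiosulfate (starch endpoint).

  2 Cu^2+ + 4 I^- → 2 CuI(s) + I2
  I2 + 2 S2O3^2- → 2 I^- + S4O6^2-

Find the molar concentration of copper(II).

n(S2O3^2-) = 0.03851 × 0.05955 = 2.293 × 10^-3 mol
n(I2) = n(S2O3^2-)/2 = 1.147 × 10^-3 mol
From the 2:1 ratio, n(Cu2+) in the aliquot = 2/1 × 1.147 × 10^-3 = 2.293 × 10^-3 mol
[Cu2+] = 2.293 × 10^-3 / 0.009982 = 0.2297 mol/L

0.2297 M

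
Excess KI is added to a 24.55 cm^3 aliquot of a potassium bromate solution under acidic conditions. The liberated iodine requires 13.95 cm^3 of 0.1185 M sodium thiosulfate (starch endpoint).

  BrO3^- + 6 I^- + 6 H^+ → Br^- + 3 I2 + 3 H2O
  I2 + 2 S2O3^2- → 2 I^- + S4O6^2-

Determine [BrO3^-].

n(S2O3^2-) = 0.01395 × 0.1185 = 1.653 × 10^-3 mol
n(I2) = n(S2O3^2-)/2 = 8.265 × 10^-4 mol
From the 1:3 ratio, n(BrO3^-) in the aliquot = 1/3 × 8.265 × 10^-4 = 2.755 × 10^-4 mol
[BrO3^-] = 2.755 × 10^-4 / 0.02455 = 0.01122 mol/L

0.01122 M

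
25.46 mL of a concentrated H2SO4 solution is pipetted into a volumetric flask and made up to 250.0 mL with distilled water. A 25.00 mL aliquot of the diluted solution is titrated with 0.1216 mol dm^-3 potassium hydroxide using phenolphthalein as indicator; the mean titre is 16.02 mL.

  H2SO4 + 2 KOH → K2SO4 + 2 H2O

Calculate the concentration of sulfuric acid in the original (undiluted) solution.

0.3826 mol/L

n(KOH) = 0.01602 × 0.1216 = 1.948 × 10^-3 mol
From the 1:2 ratio, n(H2SO4) in the aliquot = 1/2 × 1.948 × 10^-3 = 9.740 × 10^-4 mol
[H2SO4]_dilute = 9.740 × 10^-4 / 0.02500 = 0.03896 mol/L
Dilution factor = 250.0 / 25.46 = 9.819
[H2SO4]_stock = 0.03896 × 9.819 = 0.3826 mol/L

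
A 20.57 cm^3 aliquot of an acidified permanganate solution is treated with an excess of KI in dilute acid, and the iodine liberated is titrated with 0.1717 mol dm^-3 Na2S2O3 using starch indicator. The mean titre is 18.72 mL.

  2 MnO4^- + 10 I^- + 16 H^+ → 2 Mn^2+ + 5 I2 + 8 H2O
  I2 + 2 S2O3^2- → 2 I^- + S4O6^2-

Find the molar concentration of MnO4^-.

0.03125 mol/L

n(S2O3^2-) = 0.01872 × 0.1717 = 3.214 × 10^-3 mol
n(I2) = n(S2O3^2-)/2 = 1.607 × 10^-3 mol
From the 2:5 ratio, n(MnO4^-) in the aliquot = 2/5 × 1.607 × 10^-3 = 6.428 × 10^-4 mol
[MnO4^-] = 6.428 × 10^-4 / 0.02057 = 0.03125 mol/L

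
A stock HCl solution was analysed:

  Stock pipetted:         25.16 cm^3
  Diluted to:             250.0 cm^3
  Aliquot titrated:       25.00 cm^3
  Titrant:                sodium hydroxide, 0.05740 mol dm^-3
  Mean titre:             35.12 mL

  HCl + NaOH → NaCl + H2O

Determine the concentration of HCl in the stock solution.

n(NaOH) = 0.03512 × 0.05740 = 2.016 × 10^-3 mol
n(HCl) in the aliquot = 2.016 × 10^-3 mol (1:1 ratio)
[HCl]_dilute = 2.016 × 10^-3 / 0.02500 = 0.08064 mol/L
Dilution factor = 250.0 / 25.16 = 9.936
[HCl]_stock = 0.08064 × 9.936 = 0.8012 mol/L

0.8012 mol/L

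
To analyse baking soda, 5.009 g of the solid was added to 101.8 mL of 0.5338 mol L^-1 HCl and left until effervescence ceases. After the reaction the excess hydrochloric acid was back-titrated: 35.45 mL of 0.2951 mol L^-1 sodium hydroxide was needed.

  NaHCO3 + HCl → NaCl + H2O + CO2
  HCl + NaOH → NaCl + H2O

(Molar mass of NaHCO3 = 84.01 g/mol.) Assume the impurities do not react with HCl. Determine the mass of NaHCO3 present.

3.686 g

n(HCl) added = 0.1018 × 0.5338 = 0.05434 mol
n(NaOH) used in back-titration = 0.03545 × 0.2951 = 0.01046 mol
n(HCl) left over = 0.01046 mol (1:1 ratio)
n(HCl) consumed by analyte = 0.05434 − 0.01046 = 0.04388 mol
n(NaHCO3) = 0.04388 mol (1:1 ratio)
mass of NaHCO3 = 0.04388 × 84.01 = 3.686 g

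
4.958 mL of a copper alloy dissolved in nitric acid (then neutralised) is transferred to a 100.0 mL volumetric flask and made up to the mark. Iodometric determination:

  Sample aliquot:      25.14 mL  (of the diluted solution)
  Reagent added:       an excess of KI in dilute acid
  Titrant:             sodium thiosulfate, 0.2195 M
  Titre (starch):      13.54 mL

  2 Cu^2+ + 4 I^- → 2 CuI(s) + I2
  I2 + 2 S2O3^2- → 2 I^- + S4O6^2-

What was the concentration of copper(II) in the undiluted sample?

n(S2O3^2-) = 0.01354 × 0.2195 = 2.972 × 10^-3 mol
n(I2) = n(S2O3^2-)/2 = 1.486 × 10^-3 mol
From the 2:1 ratio, n(Cu2+) in the aliquot = 2/1 × 1.486 × 10^-3 = 2.972 × 10^-3 mol
[Cu2+]_dilute = 2.972 × 10^-3 / 0.02514 = 0.1182 mol/L
[Cu2+]_original = 0.1182 × 100.0/4.958 = 2.384 mol/L

2.384 M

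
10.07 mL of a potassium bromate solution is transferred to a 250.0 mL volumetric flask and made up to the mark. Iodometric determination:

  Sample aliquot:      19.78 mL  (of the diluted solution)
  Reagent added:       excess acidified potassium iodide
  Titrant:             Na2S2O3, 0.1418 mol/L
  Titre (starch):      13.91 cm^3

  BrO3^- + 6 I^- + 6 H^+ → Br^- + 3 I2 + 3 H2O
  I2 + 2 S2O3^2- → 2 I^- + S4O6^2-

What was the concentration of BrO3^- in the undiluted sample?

n(S2O3^2-) = 0.01391 × 0.1418 = 1.972 × 10^-3 mol
n(I2) = n(S2O3^2-)/2 = 9.862 × 10^-4 mol
From the 1:3 ratio, n(BrO3^-) in the aliquot = 1/3 × 9.862 × 10^-4 = 3.287 × 10^-4 mol
[BrO3^-]_dilute = 3.287 × 10^-4 / 0.01978 = 0.01662 mol/L
[BrO3^-]_original = 0.01662 × 250.0/10.07 = 0.4126 mol/L

0.4126 mol/L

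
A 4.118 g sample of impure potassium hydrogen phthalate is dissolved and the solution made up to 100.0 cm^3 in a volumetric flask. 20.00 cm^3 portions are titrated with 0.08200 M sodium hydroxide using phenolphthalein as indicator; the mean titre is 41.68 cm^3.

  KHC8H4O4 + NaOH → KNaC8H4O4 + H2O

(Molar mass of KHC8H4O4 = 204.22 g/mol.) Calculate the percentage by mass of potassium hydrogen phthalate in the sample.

n(NaOH) per titration = 0.04168 × 0.08200 = 3.418 × 10^-3 mol
n(KHC8H4O4) in each aliquot = 3.418 × 10^-3 mol (1:1 ratio)
n(KHC8H4O4) in the whole flask = 3.418 × 10^-3 × 100.0/20.00 = 0.01709 mol
mass of KHC8H4O4 = 0.01709 × 204.22 = 3.490 g
% KHC8H4O4 = 3.490 / 4.118 × 100 = 84.75 %

84.75 %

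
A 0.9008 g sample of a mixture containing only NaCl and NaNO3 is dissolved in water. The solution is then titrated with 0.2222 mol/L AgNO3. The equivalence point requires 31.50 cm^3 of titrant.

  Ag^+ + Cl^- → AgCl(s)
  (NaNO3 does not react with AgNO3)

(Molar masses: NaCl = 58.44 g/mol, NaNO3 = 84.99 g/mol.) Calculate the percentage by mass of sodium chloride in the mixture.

45.41 %

n(AgNO3) = 0.03150 × 0.2222 = 6.999 × 10^-3 mol
Let x = n(NaCl), y = n(NaNO3).
Titrant: 1x = 6.999 × 10^-3;  mass: 58.44x + 84.99y = 0.9008
Solving, x = 6.999 × 10^-3 mol, y = 5.786 × 10^-3 mol
mass of NaCl = 6.999 × 10^-3 × 58.44 = 0.4090 g
% NaCl = 0.4090 / 0.9008 × 100 = 45.41 %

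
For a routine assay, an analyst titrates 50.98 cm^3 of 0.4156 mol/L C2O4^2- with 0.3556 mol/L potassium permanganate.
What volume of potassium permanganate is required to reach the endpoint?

2 MnO4^- + 5 C2O4^2- + 16 H^+ → 2 Mn^2+ + 10 CO2 + 8 H2O
n(C2O4^2-) = 0.05098 L × 0.4156 mol/L = 0.02119 mol
From the 2:5 stoichiometry, n(KMnO4) = 2/5 × 0.02119 = 8.475 × 10^-3 mol
V(KMnO4) = 8.475 × 10^-3 mol / 0.3556 mol/L = 0.02383 L = 23.83 mL

23.83 mL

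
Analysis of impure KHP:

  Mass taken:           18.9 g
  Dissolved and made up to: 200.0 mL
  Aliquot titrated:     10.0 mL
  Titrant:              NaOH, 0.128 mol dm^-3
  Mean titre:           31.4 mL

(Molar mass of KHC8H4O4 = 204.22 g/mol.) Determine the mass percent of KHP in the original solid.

KHC8H4O4 + NaOH → KNaC8H4O4 + H2O
n(NaOH) per titration = 0.0314 × 0.128 = 4.02 × 10^-3 mol
n(KHC8H4O4) in each aliquot = 4.02 × 10^-3 mol (1:1 ratio)
n(KHC8H4O4) in the whole flask = 4.02 × 10^-3 × 200.0/10.0 = 0.0804 mol
mass of KHC8H4O4 = 0.0804 × 204.22 = 16.4 g
% KHC8H4O4 = 16.4 / 18.9 × 100 = 86.9 %

86.9 %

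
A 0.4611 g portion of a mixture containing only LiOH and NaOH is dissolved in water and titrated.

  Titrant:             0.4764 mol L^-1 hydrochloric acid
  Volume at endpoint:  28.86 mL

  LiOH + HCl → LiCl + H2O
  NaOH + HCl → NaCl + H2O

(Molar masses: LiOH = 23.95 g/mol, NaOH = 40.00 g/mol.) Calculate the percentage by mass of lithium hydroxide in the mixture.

28.76 %

n(HCl) = 0.02886 × 0.4764 = 0.01375 mol
Let x = n(LiOH), y = n(NaOH).
Titrant: 1x + 1y = 0.01375;  mass: 23.95x + 40.00y = 0.4611
Solving, x = 5.536 × 10^-3 mol, y = 8.213 × 10^-3 mol
mass of LiOH = 5.536 × 10^-3 × 23.95 = 0.1326 g
% LiOH = 0.1326 / 0.4611 × 100 = 28.76 %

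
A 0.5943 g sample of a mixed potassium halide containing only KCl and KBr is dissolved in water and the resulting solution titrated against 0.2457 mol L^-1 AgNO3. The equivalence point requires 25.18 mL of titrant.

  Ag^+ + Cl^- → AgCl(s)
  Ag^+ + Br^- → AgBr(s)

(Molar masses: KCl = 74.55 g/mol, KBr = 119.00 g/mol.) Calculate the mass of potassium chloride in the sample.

0.2380 g

n(AgNO3) = 0.02518 × 0.2457 = 6.187 × 10^-3 mol
Let x = n(KCl), y = n(KBr).
Titrant: 1x + 1y = 6.187 × 10^-3;  mass: 74.55x + 119.00y = 0.5943
Solving, x = 3.193 × 10^-3 mol, y = 2.994 × 10^-3 mol
mass of KCl = 3.193 × 10^-3 × 74.55 = 0.2380 g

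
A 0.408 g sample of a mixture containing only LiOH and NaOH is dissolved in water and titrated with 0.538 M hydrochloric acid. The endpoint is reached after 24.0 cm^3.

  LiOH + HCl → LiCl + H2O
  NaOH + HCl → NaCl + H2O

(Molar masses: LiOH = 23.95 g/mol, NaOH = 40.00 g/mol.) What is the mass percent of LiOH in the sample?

n(HCl) = 0.0240 × 0.538 = 0.0129 mol
Let x = n(LiOH), y = n(NaOH).
Titrant: 1x + 1y = 0.0129;  mass: 23.95x + 40.00y = 0.408
Solving, x = 6.76 × 10^-3 mol, y = 6.15 × 10^-3 mol
mass of LiOH = 6.76 × 10^-3 × 23.95 = 0.162 g
% LiOH = 0.162 / 0.408 × 100 = 39.7 %

39.7 %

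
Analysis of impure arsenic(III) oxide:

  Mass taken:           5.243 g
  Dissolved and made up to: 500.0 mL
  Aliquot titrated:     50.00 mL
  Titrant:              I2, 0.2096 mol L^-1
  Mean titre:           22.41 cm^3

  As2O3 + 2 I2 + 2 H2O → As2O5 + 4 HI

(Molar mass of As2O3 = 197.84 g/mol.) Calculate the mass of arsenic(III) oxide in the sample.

4.646 g

n(I2) per titration = 0.02241 × 0.2096 = 4.697 × 10^-3 mol
From the 1:2 ratio, n(As2O3) in each aliquot = 1/2 × 4.697 × 10^-3 = 2.349 × 10^-3 mol
n(As2O3) in the whole flask = 2.349 × 10^-3 × 500.0/50.00 = 0.02349 mol
mass of As2O3 = 0.02349 × 197.84 = 4.646 g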